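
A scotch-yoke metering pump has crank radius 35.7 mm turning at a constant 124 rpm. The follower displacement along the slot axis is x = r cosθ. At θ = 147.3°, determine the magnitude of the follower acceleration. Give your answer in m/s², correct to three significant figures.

5.07

ω = 12.99 rad/s (from 124 rpm).
x = r cosθ ⇒ ẍ = −rω² cosθ (ω constant).
|a| = rω²|cosθ| = 0.0357·(12.99)²·|cos 147.3°| = 5.0656 m/s².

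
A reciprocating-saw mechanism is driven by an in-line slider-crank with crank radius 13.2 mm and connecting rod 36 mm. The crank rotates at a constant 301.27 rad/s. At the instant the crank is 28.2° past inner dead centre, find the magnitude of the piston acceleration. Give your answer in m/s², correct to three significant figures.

ω = 301.3 rad/s
x(θ) = r cosθ + √(L² − r² sin²θ); with ω constant, a = ω²·d²x/dθ².
d²x/dθ² = −r cosθ − r²(cos2θ)/√u − r⁴ sin²2θ/(4u^{3/2}),  u = L² − r² sin²θ = 0.00125709 m².
Substituting r = 0.0132 m, L = 0.036 m, θ = 28.2°: d²x/dθ² = -0.014471 m.
a = ω²·d²x/dθ² = (301.3)²·(-0.014471) = -1313.4 m/s²;  |a| = 1313.4 m/s².

1310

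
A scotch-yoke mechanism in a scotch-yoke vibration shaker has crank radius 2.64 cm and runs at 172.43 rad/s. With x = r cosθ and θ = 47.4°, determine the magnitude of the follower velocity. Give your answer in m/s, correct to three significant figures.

3.35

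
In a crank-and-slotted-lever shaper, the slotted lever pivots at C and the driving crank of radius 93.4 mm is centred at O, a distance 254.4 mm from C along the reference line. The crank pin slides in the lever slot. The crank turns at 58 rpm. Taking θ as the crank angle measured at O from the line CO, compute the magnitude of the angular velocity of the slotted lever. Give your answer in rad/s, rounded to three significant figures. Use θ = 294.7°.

ω = 6.074 rad/s (from 58 rpm).
Crank pin A relative to C: A = (d + r cosθ, r sinθ); lever angle φ = atan2(r sinθ, d + r cosθ).
Differentiating tanφ: φ̇ = rω(d cosθ + r)/(d² + r² + 2dr cosθ).
d² + r² + 2dr cosθ = |CA|² = 0.0933008 m²;  d cosθ + r = +0.19971 m.
|ω_lever| = |0.0934·6.074·+0.19971| / 0.0933008 = 1.2142 rad/s.

1.21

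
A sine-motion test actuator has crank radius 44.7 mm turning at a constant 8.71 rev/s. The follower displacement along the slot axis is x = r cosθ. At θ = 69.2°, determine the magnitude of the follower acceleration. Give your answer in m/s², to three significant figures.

47.5

ω = 54.73 rad/s (from 8.71 rev/s).
x = r cosθ ⇒ ẍ = −rω² cosθ (ω constant).
|a| = rω²|cosθ| = 0.0447·(54.73)²·|cos 69.2°| = 47.54 m/s².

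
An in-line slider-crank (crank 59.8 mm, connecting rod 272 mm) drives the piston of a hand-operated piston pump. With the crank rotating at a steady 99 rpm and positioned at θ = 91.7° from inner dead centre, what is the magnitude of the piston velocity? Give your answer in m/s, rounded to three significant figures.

ω = 2π·99/60 = 10.37 rad/s
For an in-line slider-crank, x = r cosθ + √(L² − r² sin²θ), so v = −rω sinθ·[1 + r cosθ/√(L² − r² sin²θ)].
With r = 0.0598 m, L = 0.272 m, θ = 91.7°: √(L² − r² sin²θ) = 0.26535 m.
v = −0.0598·10.37·0.99956·[1 + 0.0598·-0.02967/0.26535] = -0.61555 m/s.
|v| = 0.61555 m/s.

0.616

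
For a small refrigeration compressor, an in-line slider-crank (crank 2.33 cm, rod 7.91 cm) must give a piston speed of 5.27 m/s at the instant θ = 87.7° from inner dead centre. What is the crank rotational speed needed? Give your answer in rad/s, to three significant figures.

For an in-line slider-crank, |v_piston| = rω|sinθ|·[1 + r cosθ/√(L² − r² sin²θ)].
With r = 0.0233 m, L = 0.0791 m, θ = 87.7°: the bracketed kinematic factor |dx/dθ| = 0.023569 m.
ω = v/|dx/dθ| = 5.27/0.023569 = 223.6 rad/s.

224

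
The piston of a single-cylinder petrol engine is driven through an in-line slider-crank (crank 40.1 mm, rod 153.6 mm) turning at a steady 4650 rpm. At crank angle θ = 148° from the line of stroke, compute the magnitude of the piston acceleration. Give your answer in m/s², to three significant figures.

6930

ω = 2π·4650/60 = 486.9 rad/s
x(θ) = r cosθ + √(L² − r² sin²θ); with ω constant, a = ω²·d²x/dθ².
d²x/dθ² = −r cosθ − r²(cos2θ)/√u − r⁴ sin²2θ/(4u^{3/2}),  u = L² − r² sin²θ = 0.0231414 m².
Substituting r = 0.0401 m, L = 0.1536 m, θ = 148°: d²x/dθ² = +0.029225 m.
a = ω²·d²x/dθ² = (486.9)²·(+0.029225) = +6929.7 m/s²;  |a| = 6929.7 m/s².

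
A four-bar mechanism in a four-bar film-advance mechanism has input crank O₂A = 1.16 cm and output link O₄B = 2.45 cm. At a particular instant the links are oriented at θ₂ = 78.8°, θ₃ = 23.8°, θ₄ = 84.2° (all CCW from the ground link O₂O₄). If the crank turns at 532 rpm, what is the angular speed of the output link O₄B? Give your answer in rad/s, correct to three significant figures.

ω₂ = 55.71 rad/s (from 532 rpm).
Differentiating the loop-closure r₂e^{iθ₂}+r₃e^{iθ₃}=r₁+r₄e^{iθ₄} gives r₂ω₂e^{iθ₂}+r₃ω₃e^{iθ₃}=r₄ω₄e^{iθ₄}.
Eliminating the other unknown: ω₄ = r₂ω₂ sin(θ₂−θ₃) / [r₄ sin(θ₄−θ₃)].
Numerator sine = +0.81915; denominator sine = +0.86949.
Result = 0.0116·55.71·(+0.81915) / (0.0245·(+0.86949)) = +24.85 rad/s; magnitude 24.85 rad/s.

24.9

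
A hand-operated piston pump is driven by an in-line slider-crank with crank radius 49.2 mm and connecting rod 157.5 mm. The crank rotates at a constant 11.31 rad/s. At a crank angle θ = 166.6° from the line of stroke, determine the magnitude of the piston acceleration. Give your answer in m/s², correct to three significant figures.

4.35

ω = 11.31 rad/s
x(θ) = r cosθ + √(L² − r² sin²θ); with ω constant, a = ω²·d²x/dθ².
d²x/dθ² = −r cosθ − r²(cos2θ)/√u − r⁴ sin²2θ/(4u^{3/2}),  u = L² − r² sin²θ = 0.0246762 m².
Substituting r = 0.0492 m, L = 0.1575 m, θ = 166.6°: d²x/dθ² = +0.034029 m.
a = ω²·d²x/dθ² = (11.31)²·(+0.034029) = +4.3529 m/s²;  |a| = 4.3529 m/s².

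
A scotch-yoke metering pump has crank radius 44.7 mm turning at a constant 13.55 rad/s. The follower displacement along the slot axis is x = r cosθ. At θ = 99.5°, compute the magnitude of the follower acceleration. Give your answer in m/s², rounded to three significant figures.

1.35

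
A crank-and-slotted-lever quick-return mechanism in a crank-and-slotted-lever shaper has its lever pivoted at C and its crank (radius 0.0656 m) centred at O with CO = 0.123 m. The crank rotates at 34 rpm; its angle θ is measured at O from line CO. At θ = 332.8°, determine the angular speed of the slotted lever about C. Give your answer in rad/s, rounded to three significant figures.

1.21

ω = 3.56 rad/s (from 34 rpm).
Crank pin A relative to C: A = (d + r cosθ, r sinθ); lever angle φ = atan2(r sinθ, d + r cosθ).
Differentiating tanφ: φ̇ = rω(d cosθ + r)/(d² + r² + 2dr cosθ).
d² + r² + 2dr cosθ = |CA|² = 0.0337854 m²;  d cosθ + r = +0.175 m.
|ω_lever| = |0.0656·3.56·+0.175| / 0.0337854 = 1.2098 rad/s.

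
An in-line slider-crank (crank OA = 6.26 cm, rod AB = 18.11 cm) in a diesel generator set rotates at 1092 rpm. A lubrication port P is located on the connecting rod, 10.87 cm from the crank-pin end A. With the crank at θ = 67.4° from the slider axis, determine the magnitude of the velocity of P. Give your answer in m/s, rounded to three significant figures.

7.25

ω = 114.4 rad/s.  Crank-pin speed |V_A| = rω = 7.1586 m/s, perpendicular to OA.
Rod angle: sinφ = −(r/L) sinθ ⇒ φ = -18.610°; ω_rod = −rω cosθ/√(L²−r²sin²θ) = -16.029 rad/s.
V_P = V_A + ω_rod × AP, with AP = 0.1087 m along the rod.
Components: V_Px = −rω sinθ − a·ω_rod·sinφ = -7.1649 m/s;  V_Py = rω cosθ + a·ω_rod·cosφ = +1.0998 m/s.
|V_P| = √(V_Px² + V_Py²) = 7.2488 m/s.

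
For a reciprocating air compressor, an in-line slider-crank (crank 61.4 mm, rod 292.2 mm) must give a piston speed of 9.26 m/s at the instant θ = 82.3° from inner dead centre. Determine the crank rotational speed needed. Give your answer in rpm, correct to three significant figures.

1410

For an in-line slider-crank, |v_piston| = rω|sinθ|·[1 + r cosθ/√(L² − r² sin²θ)].
With r = 0.0614 m, L = 0.2922 m, θ = 82.3°: the bracketed kinematic factor |dx/dθ| = 0.062598 m.
ω = v/|dx/dθ| = 9.26/0.062598 = 147.93 rad/s.
N = 60ω/(2π) = 1412.6 rpm.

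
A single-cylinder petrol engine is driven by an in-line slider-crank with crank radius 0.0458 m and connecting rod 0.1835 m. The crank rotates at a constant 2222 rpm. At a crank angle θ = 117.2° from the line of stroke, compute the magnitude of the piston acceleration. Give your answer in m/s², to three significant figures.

ω = 2π·2222/60 = 232.7 rad/s
x(θ) = r cosθ + √(L² − r² sin²θ); with ω constant, a = ω²·d²x/dθ².
d²x/dθ² = −r cosθ − r²(cos2θ)/√u − r⁴ sin²2θ/(4u^{3/2}),  u = L² − r² sin²θ = 0.0320129 m².
Substituting r = 0.0458 m, L = 0.1835 m, θ = 117.2°: d²x/dθ² = +0.027633 m.
a = ω²·d²x/dθ² = (232.7)²·(+0.027633) = +1496.1 m/s²;  |a| = 1496.1 m/s².

1500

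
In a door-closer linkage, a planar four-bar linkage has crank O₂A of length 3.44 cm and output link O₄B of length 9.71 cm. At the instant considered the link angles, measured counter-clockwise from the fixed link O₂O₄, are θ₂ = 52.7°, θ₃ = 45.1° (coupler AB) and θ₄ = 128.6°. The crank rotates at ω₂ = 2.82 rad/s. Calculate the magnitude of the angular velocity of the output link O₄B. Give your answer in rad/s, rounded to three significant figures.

ω₂ = 2.82 rad/s
Differentiating the loop-closure r₂e^{iθ₂}+r₃e^{iθ₃}=r₁+r₄e^{iθ₄} gives r₂ω₂e^{iθ₂}+r₃ω₃e^{iθ₃}=r₄ω₄e^{iθ₄}.
Eliminating the other unknown: ω₄ = r₂ω₂ sin(θ₂−θ₃) / [r₄ sin(θ₄−θ₃)].
Numerator sine = +0.13226; denominator sine = +0.99357.
Result = 0.0344·2.82·(+0.13226) / (0.0971·(+0.99357)) = +0.13299 rad/s; magnitude 0.13299 rad/s.

0.133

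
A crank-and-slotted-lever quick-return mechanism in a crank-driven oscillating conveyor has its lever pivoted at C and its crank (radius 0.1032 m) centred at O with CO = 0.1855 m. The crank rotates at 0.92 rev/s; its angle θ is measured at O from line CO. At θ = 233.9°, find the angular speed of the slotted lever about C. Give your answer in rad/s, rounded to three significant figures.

0.162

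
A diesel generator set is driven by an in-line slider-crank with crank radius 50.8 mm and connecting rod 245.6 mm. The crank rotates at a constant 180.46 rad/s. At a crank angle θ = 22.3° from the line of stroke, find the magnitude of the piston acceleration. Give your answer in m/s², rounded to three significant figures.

1780

ω = 180.5 rad/s
x(θ) = r cosθ + √(L² − r² sin²θ); with ω constant, a = ω²·d²x/dθ².
d²x/dθ² = −r cosθ − r²(cos2θ)/√u − r⁴ sin²2θ/(4u^{3/2}),  u = L² − r² sin²θ = 0.0599478 m².
Substituting r = 0.0508 m, L = 0.2456 m, θ = 22.3°: d²x/dθ² = -0.054561 m.
a = ω²·d²x/dθ² = (180.5)²·(-0.054561) = -1776.8 m/s²;  |a| = 1776.8 m/s².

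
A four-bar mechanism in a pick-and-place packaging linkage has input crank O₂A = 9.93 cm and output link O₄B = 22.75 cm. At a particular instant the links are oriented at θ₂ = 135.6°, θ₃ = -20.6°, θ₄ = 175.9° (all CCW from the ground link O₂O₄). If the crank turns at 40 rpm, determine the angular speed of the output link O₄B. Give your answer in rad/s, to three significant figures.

ω₂ = 4.189 rad/s (from 40 rpm).
Differentiating the loop-closure r₂e^{iθ₂}+r₃e^{iθ₃}=r₁+r₄e^{iθ₄} gives r₂ω₂e^{iθ₂}+r₃ω₃e^{iθ₃}=r₄ω₄e^{iθ₄}.
Eliminating the other unknown: ω₄ = r₂ω₂ sin(θ₂−θ₃) / [r₄ sin(θ₄−θ₃)].
Numerator sine = +0.40355; denominator sine = -0.28402.
Result = 0.0993·4.189·(+0.40355) / (0.2275·(-0.28402)) = -2.5978 rad/s; magnitude 2.5978 rad/s.

2.60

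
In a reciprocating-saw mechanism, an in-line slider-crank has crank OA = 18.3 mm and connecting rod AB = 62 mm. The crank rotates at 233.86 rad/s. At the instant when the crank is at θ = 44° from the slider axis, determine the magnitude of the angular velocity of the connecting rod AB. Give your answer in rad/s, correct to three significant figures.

ω = 233.9 rad/s
The rod makes angle φ with the slider axis where L sinφ = r sinθ; differentiating, L cosφ·φ̇ = r ω cosθ.
L cosφ = √(L² − r² sin²θ) = 0.060683 m.
|ω_rod| = r ω |cosθ| / √(L² − r² sin²θ) = 0.0183·233.9·0.71934/0.060683 = 50.731 rad/s.

50.7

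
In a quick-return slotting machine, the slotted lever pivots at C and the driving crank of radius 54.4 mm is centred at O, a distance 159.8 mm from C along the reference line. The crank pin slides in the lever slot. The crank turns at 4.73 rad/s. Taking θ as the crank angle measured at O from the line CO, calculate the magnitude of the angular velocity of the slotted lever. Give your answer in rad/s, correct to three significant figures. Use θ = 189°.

2.35

ω = 4.73 rad/s
Crank pin A relative to C: A = (d + r cosθ, r sinθ); lever angle φ = atan2(r sinθ, d + r cosθ).
Differentiating tanφ: φ̇ = rω(d cosθ + r)/(d² + r² + 2dr cosθ).
d² + r² + 2dr cosθ = |CA|² = 0.0113232 m²;  d cosθ + r = -0.10343 m.
|ω_lever| = |0.0544·4.73·-0.10343| / 0.0113232 = 2.3504 rad/s.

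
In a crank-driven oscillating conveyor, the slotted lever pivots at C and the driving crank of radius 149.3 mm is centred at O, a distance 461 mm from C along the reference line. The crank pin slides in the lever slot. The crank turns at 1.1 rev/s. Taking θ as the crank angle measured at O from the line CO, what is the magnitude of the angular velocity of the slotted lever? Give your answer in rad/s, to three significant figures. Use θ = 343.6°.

1.66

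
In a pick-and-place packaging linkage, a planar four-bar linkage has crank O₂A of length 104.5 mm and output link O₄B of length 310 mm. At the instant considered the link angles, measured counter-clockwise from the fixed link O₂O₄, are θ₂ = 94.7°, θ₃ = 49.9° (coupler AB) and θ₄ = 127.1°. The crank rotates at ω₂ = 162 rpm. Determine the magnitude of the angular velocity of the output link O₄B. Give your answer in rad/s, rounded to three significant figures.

ω₂ = 16.96 rad/s (from 162 rpm).
Differentiating the loop-closure r₂e^{iθ₂}+r₃e^{iθ₃}=r₁+r₄e^{iθ₄} gives r₂ω₂e^{iθ₂}+r₃ω₃e^{iθ₃}=r₄ω₄e^{iθ₄}.
Eliminating the other unknown: ω₄ = r₂ω₂ sin(θ₂−θ₃) / [r₄ sin(θ₄−θ₃)].
Numerator sine = +0.70463; denominator sine = +0.97515.
Result = 0.1045·16.96·(+0.70463) / (0.31·(+0.97515)) = +4.1323 rad/s; magnitude 4.1323 rad/s.

4.13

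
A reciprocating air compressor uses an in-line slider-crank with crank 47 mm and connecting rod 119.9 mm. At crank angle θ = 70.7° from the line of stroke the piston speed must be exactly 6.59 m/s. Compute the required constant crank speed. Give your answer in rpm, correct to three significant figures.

1250

For an in-line slider-crank, |v_piston| = rω|sinθ|·[1 + r cosθ/√(L² − r² sin²θ)].
With r = 0.047 m, L = 0.1199 m, θ = 70.7°: the bracketed kinematic factor |dx/dθ| = 0.050545 m.
ω = v/|dx/dθ| = 6.59/0.050545 = 130.38 rad/s.
N = 60ω/(2π) = 1245 rpm.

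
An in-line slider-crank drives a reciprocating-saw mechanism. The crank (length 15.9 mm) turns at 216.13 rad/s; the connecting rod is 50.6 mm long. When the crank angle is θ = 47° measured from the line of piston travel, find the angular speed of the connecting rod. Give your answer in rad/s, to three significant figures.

ω = 216.1 rad/s
The rod makes angle φ with the slider axis where L sinφ = r sinθ; differentiating, L cosφ·φ̇ = r ω cosθ.
L cosφ = √(L² − r² sin²θ) = 0.049246 m.
|ω_rod| = r ω |cosθ| / √(L² − r² sin²θ) = 0.0159·216.1·0.68200/0.049246 = 47.591 rad/s.

47.6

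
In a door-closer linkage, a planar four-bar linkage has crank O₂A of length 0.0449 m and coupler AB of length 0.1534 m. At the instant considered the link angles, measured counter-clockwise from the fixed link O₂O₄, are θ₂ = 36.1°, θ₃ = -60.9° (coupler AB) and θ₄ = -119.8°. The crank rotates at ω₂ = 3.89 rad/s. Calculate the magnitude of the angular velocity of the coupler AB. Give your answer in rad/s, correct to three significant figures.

0.543

ω₂ = 3.89 rad/s
Differentiating the loop-closure r₂e^{iθ₂}+r₃e^{iθ₃}=r₁+r₄e^{iθ₄} gives r₂ω₂e^{iθ₂}+r₃ω₃e^{iθ₃}=r₄ω₄e^{iθ₄}.
Eliminating the other unknown: ω₃ = r₂ω₂ sin(θ₄−θ₂) / [r₃ sin(θ₃−θ₄)].
Numerator sine = -0.40833; denominator sine = +0.85627.
Result = 0.0449·3.89·(-0.40833) / (0.1534·(+0.85627)) = -0.54297 rad/s; magnitude 0.54297 rad/s.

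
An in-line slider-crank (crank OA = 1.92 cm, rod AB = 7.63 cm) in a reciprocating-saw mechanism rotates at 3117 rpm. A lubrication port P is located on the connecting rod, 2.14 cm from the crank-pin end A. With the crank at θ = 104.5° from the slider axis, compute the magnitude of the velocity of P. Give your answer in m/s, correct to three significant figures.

ω = 326.4 rad/s.  Crank-pin speed |V_A| = rω = 6.2671 m/s, perpendicular to OA.
Rod angle: sinφ = −(r/L) sinθ ⇒ φ = -14.100°; ω_rod = −rω cosθ/√(L²−r²sin²θ) = +21.205 rad/s.
V_P = V_A + ω_rod × AP, with AP = 0.0214 m along the rod.
Components: V_Px = −rω sinθ − a·ω_rod·sinφ = -5.9569 m/s;  V_Py = rω cosθ + a·ω_rod·cosφ = -1.1291 m/s.
|V_P| = √(V_Px² + V_Py²) = 6.063 m/s.

6.06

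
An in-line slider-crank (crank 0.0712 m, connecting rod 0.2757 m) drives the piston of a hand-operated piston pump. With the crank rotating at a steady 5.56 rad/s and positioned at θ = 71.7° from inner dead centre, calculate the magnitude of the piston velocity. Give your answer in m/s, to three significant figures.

0.407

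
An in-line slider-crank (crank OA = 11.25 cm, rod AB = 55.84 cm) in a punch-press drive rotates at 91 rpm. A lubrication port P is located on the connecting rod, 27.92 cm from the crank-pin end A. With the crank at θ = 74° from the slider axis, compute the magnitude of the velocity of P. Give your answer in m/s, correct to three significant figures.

ω = 9.529 rad/s.  Crank-pin speed |V_A| = rω = 1.0721 m/s, perpendicular to OA.
Rod angle: sinφ = −(r/L) sinθ ⇒ φ = -11.167°; ω_rod = −rω cosθ/√(L²−r²sin²θ) = -0.53941 rad/s.
V_P = V_A + ω_rod × AP, with AP = 0.2792 m along the rod.
Components: V_Px = −rω sinθ − a·ω_rod·sinφ = -1.0597 m/s;  V_Py = rω cosθ + a·ω_rod·cosφ = +0.14775 m/s.
|V_P| = √(V_Px² + V_Py²) = 1.07 m/s.

1.07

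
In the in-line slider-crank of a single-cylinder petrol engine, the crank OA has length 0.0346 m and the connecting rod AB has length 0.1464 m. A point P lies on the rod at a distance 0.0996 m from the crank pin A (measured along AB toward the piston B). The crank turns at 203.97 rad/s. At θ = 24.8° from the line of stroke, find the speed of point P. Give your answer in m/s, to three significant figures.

3.96

ω = 204 rad/s.  Crank-pin speed |V_A| = rω = 7.0574 m/s, perpendicular to OA.
Rod angle: sinφ = −(r/L) sinθ ⇒ φ = -5.689°; ω_rod = −rω cosθ/√(L²−r²sin²θ) = -43.977 rad/s.
V_P = V_A + ω_rod × AP, with AP = 0.0996 m along the rod.
Components: V_Px = −rω sinθ − a·ω_rod·sinφ = -3.3944 m/s;  V_Py = rω cosθ + a·ω_rod·cosφ = +2.048 m/s.
|V_P| = √(V_Px² + V_Py²) = 3.9644 m/s.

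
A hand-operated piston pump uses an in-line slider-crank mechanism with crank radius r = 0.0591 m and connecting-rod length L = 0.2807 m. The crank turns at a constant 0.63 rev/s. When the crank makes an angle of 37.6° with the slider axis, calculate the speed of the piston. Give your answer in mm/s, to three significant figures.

167

ω = 2π·0.63 = 3.958 rad/s
For an in-line slider-crank, x = r cosθ + √(L² − r² sin²θ), so v = −rω sinθ·[1 + r cosθ/√(L² − r² sin²θ)].
With r = 0.0591 m, L = 0.2807 m, θ = 37.6°: √(L² − r² sin²θ) = 0.27837 m.
v = −0.0591·3.958·0.61015·[1 + 0.0591·0.79229/0.27837] = -0.16675 m/s.
|v| = 0.16675 m/s = 166.75 mm/s.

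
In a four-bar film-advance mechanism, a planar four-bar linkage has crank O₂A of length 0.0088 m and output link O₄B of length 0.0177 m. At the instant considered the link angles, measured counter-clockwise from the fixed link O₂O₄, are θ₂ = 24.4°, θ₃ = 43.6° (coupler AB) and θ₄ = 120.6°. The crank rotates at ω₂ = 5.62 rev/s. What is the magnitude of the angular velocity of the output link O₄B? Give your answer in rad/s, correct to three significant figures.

ω₂ = 35.31 rad/s (from 5.62 rev/s).
Differentiating the loop-closure r₂e^{iθ₂}+r₃e^{iθ₃}=r₁+r₄e^{iθ₄} gives r₂ω₂e^{iθ₂}+r₃ω₃e^{iθ₃}=r₄ω₄e^{iθ₄}.
Eliminating the other unknown: ω₄ = r₂ω₂ sin(θ₂−θ₃) / [r₄ sin(θ₄−θ₃)].
Numerator sine = -0.32887; denominator sine = +0.97437.
Result = 0.0088·35.31·(-0.32887) / (0.0177·(+0.97437)) = -5.9255 rad/s; magnitude 5.9255 rad/s.

5.93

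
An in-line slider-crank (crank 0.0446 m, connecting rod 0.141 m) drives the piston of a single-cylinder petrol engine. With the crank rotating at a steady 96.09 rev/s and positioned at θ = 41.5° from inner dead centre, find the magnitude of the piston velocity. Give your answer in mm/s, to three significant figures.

ω = 2π·96.1 = 603.8 rad/s
For an in-line slider-crank, x = r cosθ + √(L² − r² sin²θ), so v = −rω sinθ·[1 + r cosθ/√(L² − r² sin²θ)].
With r = 0.0446 m, L = 0.141 m, θ = 41.5°: √(L² − r² sin²θ) = 0.13787 m.
v = −0.0446·603.8·0.66262·[1 + 0.0446·0.74896/0.13787] = -22.166 m/s.
|v| = 22.166 m/s = 22166 mm/s.

22200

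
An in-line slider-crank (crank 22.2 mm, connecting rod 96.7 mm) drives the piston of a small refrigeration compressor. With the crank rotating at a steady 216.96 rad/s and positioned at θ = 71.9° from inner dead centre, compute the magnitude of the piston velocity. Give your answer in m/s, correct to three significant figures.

4.91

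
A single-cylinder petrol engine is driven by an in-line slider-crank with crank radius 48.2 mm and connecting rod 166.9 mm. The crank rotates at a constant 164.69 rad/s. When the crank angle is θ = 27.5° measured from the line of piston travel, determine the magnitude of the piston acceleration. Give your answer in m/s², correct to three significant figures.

1380

ω = 164.7 rad/s
x(θ) = r cosθ + √(L² − r² sin²θ); with ω constant, a = ω²·d²x/dθ².
d²x/dθ² = −r cosθ − r²(cos2θ)/√u − r⁴ sin²2θ/(4u^{3/2}),  u = L² − r² sin²θ = 0.0273603 m².
Substituting r = 0.0482 m, L = 0.1669 m, θ = 27.5°: d²x/dθ² = -0.05101 m.
a = ω²·d²x/dθ² = (164.7)²·(-0.05101) = -1383.5 m/s²;  |a| = 1383.5 m/s².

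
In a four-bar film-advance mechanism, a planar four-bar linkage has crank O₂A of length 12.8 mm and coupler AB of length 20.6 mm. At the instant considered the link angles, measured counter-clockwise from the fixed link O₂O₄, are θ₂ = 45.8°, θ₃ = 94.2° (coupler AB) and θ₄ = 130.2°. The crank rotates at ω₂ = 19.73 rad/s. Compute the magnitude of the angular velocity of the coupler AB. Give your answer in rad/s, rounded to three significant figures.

20.8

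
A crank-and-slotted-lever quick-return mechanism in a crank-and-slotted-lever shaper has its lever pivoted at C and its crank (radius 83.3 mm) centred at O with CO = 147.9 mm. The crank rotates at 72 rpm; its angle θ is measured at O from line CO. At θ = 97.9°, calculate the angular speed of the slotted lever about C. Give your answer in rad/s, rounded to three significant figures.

1.56

ω = 7.54 rad/s (from 72 rpm).
Crank pin A relative to C: A = (d + r cosθ, r sinθ); lever angle φ = atan2(r sinθ, d + r cosθ).
Differentiating tanφ: φ̇ = rω(d cosθ + r)/(d² + r² + 2dr cosθ).
d² + r² + 2dr cosθ = |CA|² = 0.0254266 m²;  d cosθ + r = +0.062972 m.
|ω_lever| = |0.0833·7.54·+0.062972| / 0.0254266 = 1.5555 rad/s.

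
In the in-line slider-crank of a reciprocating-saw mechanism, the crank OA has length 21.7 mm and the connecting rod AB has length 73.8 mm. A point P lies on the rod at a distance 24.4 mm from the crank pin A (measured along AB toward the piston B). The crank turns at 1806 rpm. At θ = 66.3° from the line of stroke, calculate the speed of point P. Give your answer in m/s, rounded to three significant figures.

ω = 189.1 rad/s.  Crank-pin speed |V_A| = rω = 4.104 m/s, perpendicular to OA.
Rod angle: sinφ = −(r/L) sinθ ⇒ φ = -15.619°; ω_rod = −rω cosθ/√(L²−r²sin²θ) = -23.209 rad/s.
V_P = V_A + ω_rod × AP, with AP = 0.0244 m along the rod.
Components: V_Px = −rω sinθ − a·ω_rod·sinφ = -3.9103 m/s;  V_Py = rω cosθ + a·ω_rod·cosφ = +1.1042 m/s.
|V_P| = √(V_Px² + V_Py²) = 4.0633 m/s.

4.06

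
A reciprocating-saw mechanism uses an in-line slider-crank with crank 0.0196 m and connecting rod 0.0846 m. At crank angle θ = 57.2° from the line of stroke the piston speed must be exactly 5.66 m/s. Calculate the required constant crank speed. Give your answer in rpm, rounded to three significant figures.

For an in-line slider-crank, |v_piston| = rω|sinθ|·[1 + r cosθ/√(L² − r² sin²θ)].
With r = 0.0196 m, L = 0.0846 m, θ = 57.2°: the bracketed kinematic factor |dx/dθ| = 0.018583 m.
ω = v/|dx/dθ| = 5.66/0.018583 = 304.58 rad/s.
N = 60ω/(2π) = 2908.5 rpm.

2910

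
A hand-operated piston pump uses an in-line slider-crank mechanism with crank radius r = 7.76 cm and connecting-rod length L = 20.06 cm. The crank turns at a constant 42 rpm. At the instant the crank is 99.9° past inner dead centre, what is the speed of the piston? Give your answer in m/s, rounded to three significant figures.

0.312

ω = 2π·42/60 = 4.398 rad/s
For an in-line slider-crank, x = r cosθ + √(L² − r² sin²θ), so v = −rω sinθ·[1 + r cosθ/√(L² − r² sin²θ)].
With r = 0.0776 m, L = 0.2006 m, θ = 99.9°: √(L² − r² sin²θ) = 0.18546 m.
v = −0.0776·4.398·0.98511·[1 + 0.0776·-0.17193/0.18546] = -0.31203 m/s.
|v| = 0.31203 m/s.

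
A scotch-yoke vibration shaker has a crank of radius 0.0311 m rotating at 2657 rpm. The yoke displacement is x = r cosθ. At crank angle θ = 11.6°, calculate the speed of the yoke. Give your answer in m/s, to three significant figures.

1.74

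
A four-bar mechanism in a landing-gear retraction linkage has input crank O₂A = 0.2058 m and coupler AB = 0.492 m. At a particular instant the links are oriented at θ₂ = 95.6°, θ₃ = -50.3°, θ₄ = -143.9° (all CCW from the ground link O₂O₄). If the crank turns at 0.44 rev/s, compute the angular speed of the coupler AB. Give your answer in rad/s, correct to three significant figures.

0.998

ω₂ = 2.765 rad/s (from 0.44 rev/s).
Differentiating the loop-closure r₂e^{iθ₂}+r₃e^{iθ₃}=r₁+r₄e^{iθ₄} gives r₂ω₂e^{iθ₂}+r₃ω₃e^{iθ₃}=r₄ω₄e^{iθ₄}.
Eliminating the other unknown: ω₃ = r₂ω₂ sin(θ₄−θ₂) / [r₃ sin(θ₃−θ₄)].
Numerator sine = +0.86163; denominator sine = +0.99803.
Result = 0.2058·2.765·(+0.86163) / (0.492·(+0.99803)) = +0.99837 rad/s; magnitude 0.99837 rad/s.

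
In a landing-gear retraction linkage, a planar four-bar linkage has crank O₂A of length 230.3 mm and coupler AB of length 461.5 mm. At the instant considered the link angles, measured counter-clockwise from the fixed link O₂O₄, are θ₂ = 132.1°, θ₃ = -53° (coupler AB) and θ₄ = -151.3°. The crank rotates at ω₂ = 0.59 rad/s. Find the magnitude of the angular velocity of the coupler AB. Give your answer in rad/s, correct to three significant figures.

ω₂ = 0.59 rad/s
Differentiating the loop-closure r₂e^{iθ₂}+r₃e^{iθ₃}=r₁+r₄e^{iθ₄} gives r₂ω₂e^{iθ₂}+r₃ω₃e^{iθ₃}=r₄ω₄e^{iθ₄}.
Eliminating the other unknown: ω₃ = r₂ω₂ sin(θ₄−θ₂) / [r₃ sin(θ₃−θ₄)].
Numerator sine = +0.97278; denominator sine = +0.98953.
Result = 0.2303·0.59·(+0.97278) / (0.4615·(+0.98953)) = +0.28944 rad/s; magnitude 0.28944 rad/s.

0.289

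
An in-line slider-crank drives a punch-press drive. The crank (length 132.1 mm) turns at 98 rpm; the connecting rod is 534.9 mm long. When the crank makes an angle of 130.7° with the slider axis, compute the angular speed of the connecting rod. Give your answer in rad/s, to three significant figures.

1.68

ω = 10.26 rad/s (converted from 98 rpm).
The rod makes angle φ with the slider axis where L sinφ = r sinθ; differentiating, L cosφ·φ̇ = r ω cosθ.
L cosφ = √(L² − r² sin²θ) = 0.52544 m.
|ω_rod| = r ω |cosθ| / √(L² − r² sin²θ) = 0.1321·10.26·0.65210/0.52544 = 1.6825 rad/s.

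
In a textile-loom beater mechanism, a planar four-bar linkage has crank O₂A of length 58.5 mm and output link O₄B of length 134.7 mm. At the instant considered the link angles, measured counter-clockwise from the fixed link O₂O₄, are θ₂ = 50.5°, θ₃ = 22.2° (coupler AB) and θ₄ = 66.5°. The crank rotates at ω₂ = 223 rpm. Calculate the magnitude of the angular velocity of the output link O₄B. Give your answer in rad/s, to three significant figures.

ω₂ = 23.35 rad/s (from 223 rpm).
Differentiating the loop-closure r₂e^{iθ₂}+r₃e^{iθ₃}=r₁+r₄e^{iθ₄} gives r₂ω₂e^{iθ₂}+r₃ω₃e^{iθ₃}=r₄ω₄e^{iθ₄}.
Eliminating the other unknown: ω₄ = r₂ω₂ sin(θ₂−θ₃) / [r₄ sin(θ₄−θ₃)].
Numerator sine = +0.47409; denominator sine = +0.69842.
Result = 0.0585·23.35·(+0.47409) / (0.1347·(+0.69842)) = +6.8844 rad/s; magnitude 6.8844 rad/s.

6.88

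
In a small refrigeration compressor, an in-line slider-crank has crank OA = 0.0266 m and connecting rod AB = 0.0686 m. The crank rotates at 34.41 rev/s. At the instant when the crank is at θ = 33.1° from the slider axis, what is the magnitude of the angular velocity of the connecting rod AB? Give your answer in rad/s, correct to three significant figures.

ω = 216.2 rad/s (converted from 34.41 rev/s).
The rod makes angle φ with the slider axis where L sinφ = r sinθ; differentiating, L cosφ·φ̇ = r ω cosθ.
L cosφ = √(L² − r² sin²θ) = 0.067044 m.
|ω_rod| = r ω |cosθ| / √(L² − r² sin²θ) = 0.0266·216.2·0.83772/0.067044 = 71.859 rad/s.

71.9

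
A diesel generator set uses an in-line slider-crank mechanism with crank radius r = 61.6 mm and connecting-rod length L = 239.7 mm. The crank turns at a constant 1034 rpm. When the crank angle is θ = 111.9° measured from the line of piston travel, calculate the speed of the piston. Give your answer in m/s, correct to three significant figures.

5.58

ω = 2π·1034/60 = 108.3 rad/s
For an in-line slider-crank, x = r cosθ + √(L² − r² sin²θ), so v = −rω sinθ·[1 + r cosθ/√(L² − r² sin²θ)].
With r = 0.0616 m, L = 0.2397 m, θ = 111.9°: √(L² − r² sin²θ) = 0.23279 m.
v = −0.0616·108.3·0.92784·[1 + 0.0616·-0.37299/0.23279] = -5.5779 m/s.
|v| = 5.5779 m/s.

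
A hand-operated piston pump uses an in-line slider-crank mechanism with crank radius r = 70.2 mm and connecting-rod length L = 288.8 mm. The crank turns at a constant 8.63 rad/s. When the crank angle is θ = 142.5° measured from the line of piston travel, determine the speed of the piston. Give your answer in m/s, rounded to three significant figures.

ω = 8.63 rad/s
For an in-line slider-crank, x = r cosθ + √(L² − r² sin²θ), so v = −rω sinθ·[1 + r cosθ/√(L² − r² sin²θ)].
With r = 0.0702 m, L = 0.2888 m, θ = 142.5°: √(L² − r² sin²θ) = 0.28562 m.
v = −0.0702·8.63·0.60876·[1 + 0.0702·-0.79335/0.28562] = -0.29689 m/s.
|v| = 0.29689 m/s.

0.297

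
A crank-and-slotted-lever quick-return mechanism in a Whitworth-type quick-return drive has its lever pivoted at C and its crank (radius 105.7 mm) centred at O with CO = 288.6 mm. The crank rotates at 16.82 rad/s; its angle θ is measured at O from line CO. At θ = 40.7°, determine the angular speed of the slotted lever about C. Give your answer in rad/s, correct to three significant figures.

ω = 16.82 rad/s
Crank pin A relative to C: A = (d + r cosθ, r sinθ); lever angle φ = atan2(r sinθ, d + r cosθ).
Differentiating tanφ: φ̇ = rω(d cosθ + r)/(d² + r² + 2dr cosθ).
d² + r² + 2dr cosθ = |CA|² = 0.140716 m²;  d cosθ + r = +0.3245 m.
|ω_lever| = |0.1057·16.82·+0.3245| / 0.140716 = 4.0999 rad/s.

4.10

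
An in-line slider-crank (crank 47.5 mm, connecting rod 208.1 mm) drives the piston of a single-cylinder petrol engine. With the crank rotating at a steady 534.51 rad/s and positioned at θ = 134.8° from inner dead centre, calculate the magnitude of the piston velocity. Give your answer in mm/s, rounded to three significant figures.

ω = 534.5 rad/s
For an in-line slider-crank, x = r cosθ + √(L² − r² sin²θ), so v = −rω sinθ·[1 + r cosθ/√(L² − r² sin²θ)].
With r = 0.0475 m, L = 0.2081 m, θ = 134.8°: √(L² − r² sin²θ) = 0.20535 m.
v = −0.0475·534.5·0.70957·[1 + 0.0475·-0.70463/0.20535] = -15.079 m/s.
|v| = 15.079 m/s = 15079 mm/s.

15100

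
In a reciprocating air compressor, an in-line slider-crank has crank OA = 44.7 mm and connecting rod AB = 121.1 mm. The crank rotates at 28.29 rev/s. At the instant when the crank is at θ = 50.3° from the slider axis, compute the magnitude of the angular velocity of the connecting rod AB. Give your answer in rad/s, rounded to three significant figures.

43.7

ω = 177.8 rad/s (converted from 28.29 rev/s).
The rod makes angle φ with the slider axis where L sinφ = r sinθ; differentiating, L cosφ·φ̇ = r ω cosθ.
L cosφ = √(L² − r² sin²θ) = 0.11611 m.
|ω_rod| = r ω |cosθ| / √(L² − r² sin²θ) = 0.0447·177.8·0.63877/0.11611 = 43.71 rad/s.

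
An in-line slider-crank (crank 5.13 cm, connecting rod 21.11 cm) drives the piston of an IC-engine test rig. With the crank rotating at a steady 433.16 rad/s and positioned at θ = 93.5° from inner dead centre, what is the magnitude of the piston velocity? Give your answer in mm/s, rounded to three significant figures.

ω = 433.2 rad/s
For an in-line slider-crank, x = r cosθ + √(L² − r² sin²θ), so v = −rω sinθ·[1 + r cosθ/√(L² − r² sin²θ)].
With r = 0.0513 m, L = 0.2111 m, θ = 93.5°: √(L² − r² sin²θ) = 0.2048 m.
v = −0.0513·433.2·0.99813·[1 + 0.0513·-0.06105/0.2048] = -21.84 m/s.
|v| = 21.84 m/s = 21840 mm/s.

21800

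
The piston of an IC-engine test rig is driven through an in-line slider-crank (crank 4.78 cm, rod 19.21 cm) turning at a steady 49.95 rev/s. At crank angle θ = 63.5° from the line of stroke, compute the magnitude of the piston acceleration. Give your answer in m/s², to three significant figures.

ω = 2π·50 = 313.8 rad/s
x(θ) = r cosθ + √(L² − r² sin²θ); with ω constant, a = ω²·d²x/dθ².
d²x/dθ² = −r cosθ − r²(cos2θ)/√u − r⁴ sin²2θ/(4u^{3/2}),  u = L² − r² sin²θ = 0.0350725 m².
Substituting r = 0.0478 m, L = 0.1921 m, θ = 63.5°: d²x/dθ² = -0.014113 m.
a = ω²·d²x/dθ² = (313.8)²·(-0.014113) = -1390.1 m/s²;  |a| = 1390.1 m/s².

1390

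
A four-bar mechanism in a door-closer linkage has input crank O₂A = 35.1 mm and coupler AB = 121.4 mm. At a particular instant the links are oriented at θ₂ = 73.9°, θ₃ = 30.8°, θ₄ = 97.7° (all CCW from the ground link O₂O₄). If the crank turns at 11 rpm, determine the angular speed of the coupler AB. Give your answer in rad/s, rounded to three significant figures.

0.146

ω₂ = 1.152 rad/s (from 11 rpm).
Differentiating the loop-closure r₂e^{iθ₂}+r₃e^{iθ₃}=r₁+r₄e^{iθ₄} gives r₂ω₂e^{iθ₂}+r₃ω₃e^{iθ₃}=r₄ω₄e^{iθ₄}.
Eliminating the other unknown: ω₃ = r₂ω₂ sin(θ₄−θ₂) / [r₃ sin(θ₃−θ₄)].
Numerator sine = +0.40355; denominator sine = -0.91982.
Result = 0.0351·1.152·(+0.40355) / (0.1214·(-0.91982)) = -0.14612 rad/s; magnitude 0.14612 rad/s.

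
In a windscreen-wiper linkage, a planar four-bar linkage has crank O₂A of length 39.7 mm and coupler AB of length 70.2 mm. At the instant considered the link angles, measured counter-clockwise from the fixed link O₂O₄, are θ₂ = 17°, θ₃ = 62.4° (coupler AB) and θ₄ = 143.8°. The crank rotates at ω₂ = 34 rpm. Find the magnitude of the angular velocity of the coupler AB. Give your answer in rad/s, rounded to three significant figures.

ω₂ = 3.56 rad/s (from 34 rpm).
Differentiating the loop-closure r₂e^{iθ₂}+r₃e^{iθ₃}=r₁+r₄e^{iθ₄} gives r₂ω₂e^{iθ₂}+r₃ω₃e^{iθ₃}=r₄ω₄e^{iθ₄}.
Eliminating the other unknown: ω₃ = r₂ω₂ sin(θ₄−θ₂) / [r₃ sin(θ₃−θ₄)].
Numerator sine = +0.80073; denominator sine = -0.98876.
Result = 0.0397·3.56·(+0.80073) / (0.0702·(-0.98876)) = -1.6306 rad/s; magnitude 1.6306 rad/s.

1.63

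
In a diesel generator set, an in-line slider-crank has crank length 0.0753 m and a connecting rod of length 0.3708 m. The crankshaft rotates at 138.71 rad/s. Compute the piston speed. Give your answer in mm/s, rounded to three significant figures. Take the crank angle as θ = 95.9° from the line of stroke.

10200

ω = 138.7 rad/s
For an in-line slider-crank, x = r cosθ + √(L² − r² sin²θ), so v = −rω sinθ·[1 + r cosθ/√(L² − r² sin²θ)].
With r = 0.0753 m, L = 0.3708 m, θ = 95.9°: √(L² − r² sin²θ) = 0.36316 m.
v = −0.0753·138.7·0.99470·[1 + 0.0753·-0.10279/0.36316] = -10.168 m/s.
|v| = 10.168 m/s = 10168 mm/s.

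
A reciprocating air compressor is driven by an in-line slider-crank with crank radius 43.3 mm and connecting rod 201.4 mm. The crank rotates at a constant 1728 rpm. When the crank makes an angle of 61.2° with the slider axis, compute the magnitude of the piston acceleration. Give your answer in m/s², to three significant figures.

ω = 2π·1728/60 = 181 rad/s
x(θ) = r cosθ + √(L² − r² sin²θ); with ω constant, a = ω²·d²x/dθ².
d²x/dθ² = −r cosθ − r²(cos2θ)/√u − r⁴ sin²2θ/(4u^{3/2}),  u = L² − r² sin²θ = 0.0391222 m².
Substituting r = 0.0433 m, L = 0.2014 m, θ = 61.2°: d²x/dθ² = -0.015862 m.
a = ω²·d²x/dθ² = (181)²·(-0.015862) = -519.39 m/s²;  |a| = 519.39 m/s².

519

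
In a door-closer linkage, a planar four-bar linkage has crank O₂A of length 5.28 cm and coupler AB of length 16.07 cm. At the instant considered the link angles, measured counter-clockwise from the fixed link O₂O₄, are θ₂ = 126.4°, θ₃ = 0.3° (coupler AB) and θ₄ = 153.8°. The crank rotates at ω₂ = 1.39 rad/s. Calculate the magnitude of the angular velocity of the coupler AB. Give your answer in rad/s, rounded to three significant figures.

0.471

ω₂ = 1.39 rad/s
Differentiating the loop-closure r₂e^{iθ₂}+r₃e^{iθ₃}=r₁+r₄e^{iθ₄} gives r₂ω₂e^{iθ₂}+r₃ω₃e^{iθ₃}=r₄ω₄e^{iθ₄}.
Eliminating the other unknown: ω₃ = r₂ω₂ sin(θ₄−θ₂) / [r₃ sin(θ₃−θ₄)].
Numerator sine = +0.46020; denominator sine = -0.44620.
Result = 0.0528·1.39·(+0.46020) / (0.1607·(-0.44620)) = -0.47103 rad/s; magnitude 0.47103 rad/s.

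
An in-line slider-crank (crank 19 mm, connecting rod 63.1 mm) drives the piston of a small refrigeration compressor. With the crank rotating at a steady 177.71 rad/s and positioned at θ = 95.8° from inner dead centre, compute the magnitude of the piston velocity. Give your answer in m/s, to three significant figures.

3.25

ω = 177.7 rad/s
For an in-line slider-crank, x = r cosθ + √(L² − r² sin²θ), so v = −rω sinθ·[1 + r cosθ/√(L² − r² sin²θ)].
With r = 0.019 m, L = 0.0631 m, θ = 95.8°: √(L² − r² sin²θ) = 0.060202 m.
v = −0.019·177.7·0.99488·[1 + 0.019·-0.10106/0.060202] = -3.2521 m/s.
|v| = 3.2521 m/s.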